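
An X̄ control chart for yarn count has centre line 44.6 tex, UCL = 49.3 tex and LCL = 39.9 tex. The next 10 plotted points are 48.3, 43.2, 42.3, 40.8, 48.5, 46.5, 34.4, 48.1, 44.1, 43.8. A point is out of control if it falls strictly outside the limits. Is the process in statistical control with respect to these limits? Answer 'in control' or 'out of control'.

Compare each point to [39.9, 49.3]: sample 7 = 34.4 < LCL.

out of control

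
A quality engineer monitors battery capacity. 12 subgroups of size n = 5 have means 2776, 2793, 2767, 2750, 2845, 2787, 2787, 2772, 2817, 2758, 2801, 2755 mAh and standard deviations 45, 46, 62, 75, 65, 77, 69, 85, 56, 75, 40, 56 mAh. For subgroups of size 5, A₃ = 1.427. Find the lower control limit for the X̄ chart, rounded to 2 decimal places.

X̄̄ = (2776 + 2793 + 2767 + 2750 + 2845 + 2787 + 2787 + 2772 + 2817 + 2758 + 2801 + 2755) / 12 = 2784.0000
s̄ = (45 + 46 + 62 + 75 + 65 + 77 + 69 + 85 + 56 + 75 + 40 + 56) / 12 = 62.5833
LCL = X̄̄ − A₃·s̄ = 2784.0000 − 1.427 × 62.5833 = 2694.6936

2694.69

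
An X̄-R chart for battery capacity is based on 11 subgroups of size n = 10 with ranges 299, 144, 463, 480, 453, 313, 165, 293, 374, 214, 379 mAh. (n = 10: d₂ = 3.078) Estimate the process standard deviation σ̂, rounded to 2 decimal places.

R̄ = (299 + 144 + 463 + 480 + 453 + 313 + 165 + 293 + 374 + 214 + 379) / 11 = 325.1818
σ̂ = R̄ / d₂ = 325.1818 / 3.078 = 105.6471

105.65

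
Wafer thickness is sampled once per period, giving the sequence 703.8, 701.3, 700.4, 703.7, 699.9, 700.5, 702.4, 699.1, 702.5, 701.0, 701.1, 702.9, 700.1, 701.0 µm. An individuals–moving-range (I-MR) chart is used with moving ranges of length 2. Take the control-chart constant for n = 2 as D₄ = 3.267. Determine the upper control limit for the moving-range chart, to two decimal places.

Moving ranges: 2.5, 0.9, 3.3, 3.8, 0.6, 1.9, 3.3, 3.4, 1.5, 0.1, 1.8, 2.8, 0.9; M̄R̄ = 26.8000 / 13 = 2.0615
UCL_MR = D₄·M̄R̄ = 3.267 × 2.0615 = 6.7350

6.74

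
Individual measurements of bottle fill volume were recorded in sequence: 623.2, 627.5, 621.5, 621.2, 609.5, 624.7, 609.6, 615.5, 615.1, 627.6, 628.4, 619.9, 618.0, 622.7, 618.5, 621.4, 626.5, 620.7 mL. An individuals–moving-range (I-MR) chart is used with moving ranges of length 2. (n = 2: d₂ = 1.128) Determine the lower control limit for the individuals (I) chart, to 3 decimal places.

X̄ = (623.2 + 627.5 + 621.5 + 621.2 + 609.5 + 624.7 + 609.6 + 615.5 + 615.1 + 627.6 + 628.4 + 619.9 + 618.0 + 622.7 + 618.5 + 621.4 + 626.5 + 620.7) / 18 = 620.6389
Moving ranges: 4.3, 6.0, 0.3, 11.7, 15.2, 15.1, 5.9, 0.4, 12.5, 0.8, 8.5, 1.9, 4.7, 4.2, 2.9, 5.1, 5.8; M̄R̄ = 105.3000 / 17 = 6.1941
LCL = X̄ − 3·M̄R̄/d₂ = 620.6389 − 3 × 6.1941 / 1.128 = 604.1652

604.165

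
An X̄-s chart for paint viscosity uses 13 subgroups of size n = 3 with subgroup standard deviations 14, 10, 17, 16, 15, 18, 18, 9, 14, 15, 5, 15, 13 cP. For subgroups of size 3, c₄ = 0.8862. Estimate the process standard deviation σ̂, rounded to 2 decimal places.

15.54

s̄ = (14 + 10 + 17 + 16 + 15 + 18 + 18 + 9 + 14 + 15 + 5 + 15 + 13) / 13 = 13.7692
σ̂ = s̄ / c₄ = 13.7692 / 0.8862 = 15.5374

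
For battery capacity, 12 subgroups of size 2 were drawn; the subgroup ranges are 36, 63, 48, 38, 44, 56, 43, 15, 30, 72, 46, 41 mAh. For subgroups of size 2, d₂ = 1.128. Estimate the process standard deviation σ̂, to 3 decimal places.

39.303

R̄ = (36 + 63 + 48 + 38 + 44 + 56 + 43 + 15 + 30 + 72 + 46 + 41) / 12 = 44.3333
σ̂ = R̄ / d₂ = 44.3333 / 1.128 = 39.3026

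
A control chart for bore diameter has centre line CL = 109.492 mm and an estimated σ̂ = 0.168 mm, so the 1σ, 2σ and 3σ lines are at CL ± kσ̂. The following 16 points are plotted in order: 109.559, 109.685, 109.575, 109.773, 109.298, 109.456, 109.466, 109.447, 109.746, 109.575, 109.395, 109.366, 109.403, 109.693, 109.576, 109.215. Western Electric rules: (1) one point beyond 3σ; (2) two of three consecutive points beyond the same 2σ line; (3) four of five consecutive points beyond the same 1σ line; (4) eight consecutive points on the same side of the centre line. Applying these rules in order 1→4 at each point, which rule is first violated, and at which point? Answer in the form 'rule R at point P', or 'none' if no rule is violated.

Zone of each point (C = within 1σ̂, B = 1σ̂–2σ̂, A = 2σ̂–3σ̂, * = beyond 3σ̂; sign = side of CL): 1:+C, 2:+B, 3:+C, 4:+B, 5:-B, 6:-C, 7:-C, 8:-C, 9:+B, 10:+C, 11:-C, 12:-C, 13:-C, 14:+B, 15:+C, 16:-B
No rule fires across all 16 points.

none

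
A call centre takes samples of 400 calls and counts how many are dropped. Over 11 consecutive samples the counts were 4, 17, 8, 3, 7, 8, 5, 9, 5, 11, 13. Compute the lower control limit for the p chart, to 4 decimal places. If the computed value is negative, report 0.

p̄ = Σdᵢ / (k·n) = 90 / (11 × 400) = 0.02045
LCL = p̄ − 3·√(p̄(1−p̄)/n) = 0.02045 − 3 × 0.00708 = -0.00078 → 0 (negative, so LCL = 0)

0.0000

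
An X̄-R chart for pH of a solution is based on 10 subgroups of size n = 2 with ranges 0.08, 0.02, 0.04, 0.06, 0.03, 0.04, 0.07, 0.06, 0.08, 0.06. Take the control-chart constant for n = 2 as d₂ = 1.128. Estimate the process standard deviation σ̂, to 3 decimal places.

0.048

R̄ = (0.08 + 0.02 + 0.04 + 0.06 + 0.03 + 0.04 + 0.07 + 0.06 + 0.08 + 0.06) / 10 = 0.0540
σ̂ = R̄ / d₂ = 0.0540 / 1.128 = 0.0479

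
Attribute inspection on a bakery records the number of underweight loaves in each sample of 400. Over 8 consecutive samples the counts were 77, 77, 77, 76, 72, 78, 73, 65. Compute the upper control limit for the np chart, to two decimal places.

97.72

p̄ = Σdᵢ / (k·n) = 595 / (8 × 400) = 0.18594
UCL = np̄ + 3·√(np̄(1−p̄)) = 74.3750 + 3 × √(74.3750×0.81406) = 74.3750 + 3 × 7.7811 = 97.7184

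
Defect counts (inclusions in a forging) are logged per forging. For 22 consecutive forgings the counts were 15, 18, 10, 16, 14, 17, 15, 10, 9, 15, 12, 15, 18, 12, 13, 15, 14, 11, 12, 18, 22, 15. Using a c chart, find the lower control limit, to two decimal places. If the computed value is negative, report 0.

2.99

c̄ = (15 + 18 + 10 + 16 + 14 + 17 + 15 + 10 + 9 + 15 + 12 + 15 + 18 + 12 + 13 + 15 + 14 + 11 + 12 + 18 + 22 + 15) / 22 = 316 / 22 = 14.3636
LCL = c̄ − 3√c̄ = 14.3636 − 3 × 3.7899 = 2.9938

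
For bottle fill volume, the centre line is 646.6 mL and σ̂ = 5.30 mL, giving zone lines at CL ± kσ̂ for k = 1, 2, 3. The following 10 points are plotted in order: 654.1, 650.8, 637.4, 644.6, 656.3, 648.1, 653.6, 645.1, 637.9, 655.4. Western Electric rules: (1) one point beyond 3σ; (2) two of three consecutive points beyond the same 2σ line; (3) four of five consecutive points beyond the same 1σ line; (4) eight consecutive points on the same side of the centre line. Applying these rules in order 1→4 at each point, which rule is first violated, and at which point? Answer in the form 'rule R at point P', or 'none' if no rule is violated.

none

Zone of each point (C = within 1σ̂, B = 1σ̂–2σ̂, A = 2σ̂–3σ̂, * = beyond 3σ̂; sign = side of CL): 1:+B, 2:+C, 3:-B, 4:-C, 5:+B, 6:+C, 7:+B, 8:-C, 9:-B, 10:+B
No rule fires across all 10 points.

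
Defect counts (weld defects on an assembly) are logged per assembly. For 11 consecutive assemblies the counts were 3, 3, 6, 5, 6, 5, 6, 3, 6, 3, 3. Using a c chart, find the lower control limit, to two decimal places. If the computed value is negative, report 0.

0.00

c̄ = (3 + 3 + 6 + 5 + 6 + 5 + 6 + 3 + 6 + 3 + 3) / 11 = 49 / 11 = 4.4545
LCL = c̄ − 3√c̄ = 4.4545 − 3 × 2.1106 = -1.8772 → 0 (cannot be negative)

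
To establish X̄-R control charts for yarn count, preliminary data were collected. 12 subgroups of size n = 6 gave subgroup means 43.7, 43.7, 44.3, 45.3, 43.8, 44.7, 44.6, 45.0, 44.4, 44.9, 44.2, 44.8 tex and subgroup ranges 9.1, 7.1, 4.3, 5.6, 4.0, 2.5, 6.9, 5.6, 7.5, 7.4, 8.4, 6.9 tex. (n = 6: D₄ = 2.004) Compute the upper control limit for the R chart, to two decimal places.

12.58

R̄ = (9.1 + 7.1 + 4.3 + 5.6 + 4.0 + 2.5 + 6.9 + 5.6 + 7.5 + 7.4 + 8.4 + 6.9) / 12 = 75.3000 / 12 = 6.2750
UCL_R = D₄·R̄ = 2.004 × 6.2750 = 12.5751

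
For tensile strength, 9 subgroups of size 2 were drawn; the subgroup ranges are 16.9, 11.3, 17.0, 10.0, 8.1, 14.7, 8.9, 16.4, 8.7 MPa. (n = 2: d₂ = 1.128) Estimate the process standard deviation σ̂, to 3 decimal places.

R̄ = (16.9 + 11.3 + 17.0 + 10.0 + 8.1 + 14.7 + 8.9 + 16.4 + 8.7) / 9 = 12.4444
σ̂ = R̄ / d₂ = 12.4444 / 1.128 = 11.0323

11.032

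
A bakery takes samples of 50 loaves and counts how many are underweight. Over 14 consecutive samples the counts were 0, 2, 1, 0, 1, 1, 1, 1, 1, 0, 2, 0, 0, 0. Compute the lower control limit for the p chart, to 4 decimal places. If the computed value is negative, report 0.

p̄ = Σdᵢ / (k·n) = 10 / (14 × 50) = 0.01429
LCL = p̄ − 3·√(p̄(1−p̄)/n) = 0.01429 − 3 × 0.01678 = -0.03606 → 0 (negative, so LCL = 0)

0.0000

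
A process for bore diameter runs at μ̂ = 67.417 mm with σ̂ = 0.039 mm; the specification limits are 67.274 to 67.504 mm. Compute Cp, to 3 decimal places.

Cp = (USL − LSL) / (6σ̂) = (67.504 − 67.274) / (6 × 0.039) = 0.2300 / 0.2340 = 0.9829

0.983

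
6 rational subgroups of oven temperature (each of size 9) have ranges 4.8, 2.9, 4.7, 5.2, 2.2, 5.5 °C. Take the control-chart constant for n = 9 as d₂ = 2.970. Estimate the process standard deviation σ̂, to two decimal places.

R̄ = (4.8 + 2.9 + 4.7 + 5.2 + 2.2 + 5.5) / 6 = 4.2167
σ̂ = R̄ / d₂ = 4.2167 / 2.970 = 1.4198

1.42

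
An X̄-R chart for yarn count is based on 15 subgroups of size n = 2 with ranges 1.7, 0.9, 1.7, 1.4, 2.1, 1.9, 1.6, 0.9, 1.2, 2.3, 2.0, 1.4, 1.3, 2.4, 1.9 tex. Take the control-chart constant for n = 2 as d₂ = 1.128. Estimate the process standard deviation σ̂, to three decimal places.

R̄ = (1.7 + 0.9 + 1.7 + 1.4 + 2.1 + 1.9 + 1.6 + 0.9 + 1.2 + 2.3 + 2.0 + 1.4 + 1.3 + 2.4 + 1.9) / 15 = 1.6467
σ̂ = R̄ / d₂ = 1.6467 / 1.128 = 1.4598

1.460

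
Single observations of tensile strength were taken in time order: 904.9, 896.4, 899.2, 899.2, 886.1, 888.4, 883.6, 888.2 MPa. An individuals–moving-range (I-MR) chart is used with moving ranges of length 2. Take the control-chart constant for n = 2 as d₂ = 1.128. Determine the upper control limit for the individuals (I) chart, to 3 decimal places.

X̄ = (904.9 + 896.4 + 899.2 + 899.2 + 886.1 + 888.4 + 883.6 + 888.2) / 8 = 893.2500
Moving ranges: 8.5, 2.8, 0.0, 13.1, 2.3, 4.8, 4.6; M̄R̄ = 36.1000 / 7 = 5.1571
UCL = X̄ + 3·M̄R̄/d₂ = 893.2500 + 3 × 5.1571 / 1.128 = 906.9658

906.966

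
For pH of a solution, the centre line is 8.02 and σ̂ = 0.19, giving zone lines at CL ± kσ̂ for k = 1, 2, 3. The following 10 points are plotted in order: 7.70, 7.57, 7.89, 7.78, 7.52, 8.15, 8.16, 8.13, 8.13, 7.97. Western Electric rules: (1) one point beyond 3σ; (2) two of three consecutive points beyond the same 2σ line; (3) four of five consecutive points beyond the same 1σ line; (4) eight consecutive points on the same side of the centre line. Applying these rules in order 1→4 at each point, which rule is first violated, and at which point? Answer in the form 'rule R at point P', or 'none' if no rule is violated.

Zone of each point (C = within 1σ̂, B = 1σ̂–2σ̂, A = 2σ̂–3σ̂, * = beyond 3σ̂; sign = side of CL): 1:-B, 2:-A, 3:-C, 4:-B, 5:-A, 6:+C, 7:+C, 8:+C, 9:+C, 10:-C
Rule 3 (four of five consecutive points beyond the same 1σ limit) is satisfied at point 5.

rule 3 at point 5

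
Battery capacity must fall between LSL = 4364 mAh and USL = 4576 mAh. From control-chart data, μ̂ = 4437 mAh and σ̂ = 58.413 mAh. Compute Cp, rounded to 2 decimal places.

Cp = (USL − LSL) / (6σ̂) = (4576 − 4364) / (6 × 58.413) = 212.0000 / 350.4780 = 0.6049

0.60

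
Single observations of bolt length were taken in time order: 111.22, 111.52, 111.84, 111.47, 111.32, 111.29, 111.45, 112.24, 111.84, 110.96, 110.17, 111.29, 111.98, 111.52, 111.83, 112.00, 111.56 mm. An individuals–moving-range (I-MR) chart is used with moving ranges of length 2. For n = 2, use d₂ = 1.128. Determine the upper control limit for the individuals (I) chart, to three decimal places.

X̄ = (111.22 + 111.52 + 111.84 + 111.47 + 111.32 + 111.29 + 111.45 + 112.24 + 111.84 + 110.96 + 110.17 + 111.29 + 111.98 + 111.52 + 111.83 + 112.00 + 111.56) / 17 = 111.5000
Moving ranges: 0.30, 0.32, 0.37, 0.15, 0.03, 0.16, 0.79, 0.40, 0.88, 0.79, 1.12, 0.69, 0.46, 0.31, 0.17, 0.44; M̄R̄ = 7.3800 / 16 = 0.4612
UCL = X̄ + 3·M̄R̄/d₂ = 111.5000 + 3 × 0.4612 / 1.128 = 112.7267

112.727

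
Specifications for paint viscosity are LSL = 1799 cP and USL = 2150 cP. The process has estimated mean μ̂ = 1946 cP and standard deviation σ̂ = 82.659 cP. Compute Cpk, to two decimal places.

0.59

Cpu = (USL − μ̂) / (3σ̂) = (2150 − 1946) / (3 × 82.659) = 0.8227; Cpl = (μ̂ − LSL) / (3σ̂) = (1946 − 1799) / (3 × 82.659) = 0.5928; Cpk = min(Cpu, Cpl) = 0.5928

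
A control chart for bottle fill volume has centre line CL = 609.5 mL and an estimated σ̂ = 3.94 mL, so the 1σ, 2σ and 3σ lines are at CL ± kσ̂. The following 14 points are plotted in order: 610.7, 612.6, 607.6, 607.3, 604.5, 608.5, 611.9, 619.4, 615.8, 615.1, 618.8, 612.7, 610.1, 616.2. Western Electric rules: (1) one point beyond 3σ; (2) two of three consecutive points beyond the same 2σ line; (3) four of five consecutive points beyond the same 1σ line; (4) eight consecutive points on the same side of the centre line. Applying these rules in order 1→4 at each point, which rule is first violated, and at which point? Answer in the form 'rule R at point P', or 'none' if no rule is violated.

Zone of each point (C = within 1σ̂, B = 1σ̂–2σ̂, A = 2σ̂–3σ̂, * = beyond 3σ̂; sign = side of CL): 1:+C, 2:+C, 3:-C, 4:-C, 5:-B, 6:-C, 7:+C, 8:+A, 9:+B, 10:+B, 11:+A, 12:+C, 13:+C, 14:+B
Rule 3 (four of five consecutive points beyond the same 1σ limit) is satisfied at point 11.

rule 3 at point 11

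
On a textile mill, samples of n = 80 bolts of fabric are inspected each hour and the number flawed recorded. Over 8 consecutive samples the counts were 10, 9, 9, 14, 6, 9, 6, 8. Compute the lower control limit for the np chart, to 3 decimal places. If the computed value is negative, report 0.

p̄ = Σdᵢ / (k·n) = 71 / (8 × 80) = 0.11094
LCL = np̄ − 3·√(np̄(1−p̄)) = 8.8750 − 3 × 2.8090 = 0.4480

0.448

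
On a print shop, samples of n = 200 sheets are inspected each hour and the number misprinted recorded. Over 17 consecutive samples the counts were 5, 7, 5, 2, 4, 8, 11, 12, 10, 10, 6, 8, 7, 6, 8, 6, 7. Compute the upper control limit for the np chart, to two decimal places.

15.07

p̄ = Σdᵢ / (k·n) = 122 / (17 × 200) = 0.03588
UCL = np̄ + 3·√(np̄(1−p̄)) = 7.1765 + 3 × √(7.1765×0.96412) = 7.1765 + 3 × 2.6304 = 15.0676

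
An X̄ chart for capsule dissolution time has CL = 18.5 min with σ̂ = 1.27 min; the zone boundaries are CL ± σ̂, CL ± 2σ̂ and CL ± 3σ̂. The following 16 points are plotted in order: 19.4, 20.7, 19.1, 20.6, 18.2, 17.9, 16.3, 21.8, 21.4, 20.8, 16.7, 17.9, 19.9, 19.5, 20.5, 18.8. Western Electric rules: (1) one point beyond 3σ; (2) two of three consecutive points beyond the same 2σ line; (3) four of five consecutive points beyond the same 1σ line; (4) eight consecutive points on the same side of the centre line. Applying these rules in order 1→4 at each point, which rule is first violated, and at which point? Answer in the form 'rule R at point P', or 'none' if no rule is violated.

Zone of each point (C = within 1σ̂, B = 1σ̂–2σ̂, A = 2σ̂–3σ̂, * = beyond 3σ̂; sign = side of CL): 1:+C, 2:+B, 3:+C, 4:+B, 5:-C, 6:-C, 7:-B, 8:+A, 9:+A, 10:+B, 11:-B, 12:-C, 13:+B, 14:+C, 15:+B, 16:+C
Rule 2 (two of three consecutive points beyond the same 2σ limit) is satisfied at point 9.

rule 2 at point 9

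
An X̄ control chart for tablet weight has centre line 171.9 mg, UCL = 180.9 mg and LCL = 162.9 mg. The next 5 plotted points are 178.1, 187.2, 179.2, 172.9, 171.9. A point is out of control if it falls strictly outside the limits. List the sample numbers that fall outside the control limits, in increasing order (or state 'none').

2

Compare each point to [162.9, 180.9]: sample 2 = 187.2 > UCL.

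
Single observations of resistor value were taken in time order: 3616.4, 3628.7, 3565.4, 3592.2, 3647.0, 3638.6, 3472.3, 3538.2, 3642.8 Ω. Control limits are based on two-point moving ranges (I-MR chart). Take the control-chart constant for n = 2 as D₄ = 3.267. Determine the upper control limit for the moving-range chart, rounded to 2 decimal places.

205.17

Moving ranges: 12.3, 63.3, 26.8, 54.8, 8.4, 166.3, 65.9, 104.6; M̄R̄ = 502.4000 / 8 = 62.8000
UCL_MR = D₄·M̄R̄ = 3.267 × 62.8000 = 205.1676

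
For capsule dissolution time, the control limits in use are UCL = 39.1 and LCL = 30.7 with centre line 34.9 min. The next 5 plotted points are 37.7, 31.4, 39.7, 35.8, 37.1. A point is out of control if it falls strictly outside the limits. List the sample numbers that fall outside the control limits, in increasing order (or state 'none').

3

Compare each point to [30.7, 39.1]: sample 3 = 39.7 > UCL.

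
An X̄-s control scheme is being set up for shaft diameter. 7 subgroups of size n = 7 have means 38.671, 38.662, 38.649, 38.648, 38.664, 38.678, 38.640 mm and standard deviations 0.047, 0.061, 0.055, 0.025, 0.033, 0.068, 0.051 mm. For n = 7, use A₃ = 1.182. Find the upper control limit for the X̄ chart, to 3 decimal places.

38.716

X̄̄ = (38.671 + 38.662 + 38.649 + 38.648 + 38.664 + 38.678 + 38.640) / 7 = 38.6589
s̄ = (0.047 + 0.061 + 0.055 + 0.025 + 0.033 + 0.068 + 0.051) / 7 = 0.0486
UCL = X̄̄ + A₃·s̄ = 38.6589 + 1.182 × 0.0486 = 38.7163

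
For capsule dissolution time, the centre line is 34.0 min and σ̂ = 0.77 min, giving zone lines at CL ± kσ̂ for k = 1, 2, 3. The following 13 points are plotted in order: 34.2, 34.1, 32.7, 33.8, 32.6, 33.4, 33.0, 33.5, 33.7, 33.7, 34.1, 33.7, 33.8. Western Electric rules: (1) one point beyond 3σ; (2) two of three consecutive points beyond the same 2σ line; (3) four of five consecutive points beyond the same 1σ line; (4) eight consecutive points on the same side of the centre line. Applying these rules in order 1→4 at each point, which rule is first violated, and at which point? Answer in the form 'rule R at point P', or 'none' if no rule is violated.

Zone of each point (C = within 1σ̂, B = 1σ̂–2σ̂, A = 2σ̂–3σ̂, * = beyond 3σ̂; sign = side of CL): 1:+C, 2:+C, 3:-B, 4:-C, 5:-B, 6:-C, 7:-B, 8:-C, 9:-C, 10:-C, 11:+C, 12:-C, 13:-C
Rule 4 (eight consecutive points on the same side of the centre line) is satisfied at point 10.

rule 4 at point 10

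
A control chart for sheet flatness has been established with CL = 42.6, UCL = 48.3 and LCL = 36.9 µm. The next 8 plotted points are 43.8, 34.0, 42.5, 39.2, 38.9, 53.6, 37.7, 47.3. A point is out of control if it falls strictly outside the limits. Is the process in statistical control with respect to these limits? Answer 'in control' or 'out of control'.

Compare each point to [36.9, 48.3]: sample 2 = 34.0 < LCL; sample 6 = 53.6 > UCL.

out of control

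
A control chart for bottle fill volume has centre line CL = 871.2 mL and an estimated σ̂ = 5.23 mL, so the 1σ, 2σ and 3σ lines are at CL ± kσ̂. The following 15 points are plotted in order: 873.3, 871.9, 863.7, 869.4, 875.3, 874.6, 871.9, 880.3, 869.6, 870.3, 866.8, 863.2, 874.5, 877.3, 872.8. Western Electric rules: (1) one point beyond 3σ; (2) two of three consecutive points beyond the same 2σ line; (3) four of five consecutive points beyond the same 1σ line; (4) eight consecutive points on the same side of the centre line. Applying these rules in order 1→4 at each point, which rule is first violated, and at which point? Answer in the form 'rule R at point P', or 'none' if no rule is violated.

Zone of each point (C = within 1σ̂, B = 1σ̂–2σ̂, A = 2σ̂–3σ̂, * = beyond 3σ̂; sign = side of CL): 1:+C, 2:+C, 3:-B, 4:-C, 5:+C, 6:+C, 7:+C, 8:+B, 9:-C, 10:-C, 11:-C, 12:-B, 13:+C, 14:+B, 15:+C
No rule fires across all 15 points.

none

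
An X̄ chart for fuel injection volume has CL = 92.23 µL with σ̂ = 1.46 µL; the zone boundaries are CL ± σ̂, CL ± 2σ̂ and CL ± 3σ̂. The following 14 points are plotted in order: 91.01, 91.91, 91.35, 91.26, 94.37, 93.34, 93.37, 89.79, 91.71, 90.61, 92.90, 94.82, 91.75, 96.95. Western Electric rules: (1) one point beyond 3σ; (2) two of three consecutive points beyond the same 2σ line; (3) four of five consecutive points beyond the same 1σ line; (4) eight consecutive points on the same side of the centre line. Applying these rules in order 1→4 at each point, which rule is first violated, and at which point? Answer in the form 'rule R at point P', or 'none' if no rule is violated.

Zone of each point (C = within 1σ̂, B = 1σ̂–2σ̂, A = 2σ̂–3σ̂, * = beyond 3σ̂; sign = side of CL): 1:-C, 2:-C, 3:-C, 4:-C, 5:+B, 6:+C, 7:+C, 8:-B, 9:-C, 10:-B, 11:+C, 12:+B, 13:-C, 14:+*
Rule 1 (one point beyond the 3σ limits) is satisfied at point 14.

rule 1 at point 14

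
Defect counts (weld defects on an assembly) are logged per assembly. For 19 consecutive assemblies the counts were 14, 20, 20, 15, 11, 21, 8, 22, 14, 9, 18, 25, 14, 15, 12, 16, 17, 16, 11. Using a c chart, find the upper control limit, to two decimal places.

27.57

c̄ = (14 + 20 + 20 + 15 + 11 + 21 + 8 + 22 + 14 + 9 + 18 + 25 + 14 + 15 + 12 + 16 + 17 + 16 + 11) / 19 = 298 / 19 = 15.6842
UCL = c̄ + 3√c̄ = 15.6842 + 3 × √15.6842 = 15.6842 + 3 × 3.9603 = 27.5652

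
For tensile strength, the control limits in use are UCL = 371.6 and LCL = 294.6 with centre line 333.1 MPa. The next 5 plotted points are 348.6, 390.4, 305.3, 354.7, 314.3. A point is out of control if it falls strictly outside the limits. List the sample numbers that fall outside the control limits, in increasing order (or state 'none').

2

Compare each point to [294.6, 371.6]: sample 2 = 390.4 > UCL.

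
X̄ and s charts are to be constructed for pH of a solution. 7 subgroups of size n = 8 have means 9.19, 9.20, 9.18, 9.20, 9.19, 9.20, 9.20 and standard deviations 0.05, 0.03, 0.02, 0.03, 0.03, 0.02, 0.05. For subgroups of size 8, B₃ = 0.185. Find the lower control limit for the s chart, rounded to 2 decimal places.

0.01

s̄ = (0.05 + 0.03 + 0.02 + 0.03 + 0.03 + 0.02 + 0.05) / 7 = 0.0329
LCL_s = B₃·s̄ = 0.185 × 0.0329 = 0.0061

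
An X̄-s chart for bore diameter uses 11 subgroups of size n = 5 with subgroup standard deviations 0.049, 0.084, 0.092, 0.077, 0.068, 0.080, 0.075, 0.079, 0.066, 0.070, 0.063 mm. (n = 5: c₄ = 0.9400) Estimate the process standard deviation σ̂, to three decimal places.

s̄ = (0.049 + 0.084 + 0.092 + 0.077 + 0.068 + 0.080 + 0.075 + 0.079 + 0.066 + 0.070 + 0.063) / 11 = 0.0730
σ̂ = s̄ / c₄ = 0.0730 / 0.9400 = 0.0777

0.078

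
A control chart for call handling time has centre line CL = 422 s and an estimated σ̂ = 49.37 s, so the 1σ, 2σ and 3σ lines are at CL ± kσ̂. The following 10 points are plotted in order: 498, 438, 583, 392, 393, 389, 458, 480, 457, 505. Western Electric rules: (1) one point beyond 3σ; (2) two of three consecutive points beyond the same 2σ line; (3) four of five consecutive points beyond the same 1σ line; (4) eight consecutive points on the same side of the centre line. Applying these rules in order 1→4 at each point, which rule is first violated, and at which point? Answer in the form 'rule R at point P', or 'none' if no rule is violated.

Zone of each point (C = within 1σ̂, B = 1σ̂–2σ̂, A = 2σ̂–3σ̂, * = beyond 3σ̂; sign = side of CL): 1:+B, 2:+C, 3:+*, 4:-C, 5:-C, 6:-C, 7:+C, 8:+B, 9:+C, 10:+B
Rule 1 (one point beyond the 3σ limits) is satisfied at point 3.

rule 1 at point 3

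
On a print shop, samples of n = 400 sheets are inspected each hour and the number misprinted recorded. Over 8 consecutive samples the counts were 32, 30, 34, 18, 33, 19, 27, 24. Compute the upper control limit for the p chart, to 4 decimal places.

0.1055

p̄ = Σdᵢ / (k·n) = 217 / (8 × 400) = 0.06781
UCL = p̄ + 3·√(p̄(1−p̄)/n) = 0.06781 + 3 × √(0.06781×0.93219/400) = 0.06781 + 3 × 0.01257 = 0.10553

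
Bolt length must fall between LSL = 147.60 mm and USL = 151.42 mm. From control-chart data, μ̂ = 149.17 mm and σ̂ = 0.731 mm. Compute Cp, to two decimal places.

Cp = (USL − LSL) / (6σ̂) = (151.42 − 147.60) / (6 × 0.731) = 3.8200 / 4.3860 = 0.8710

0.87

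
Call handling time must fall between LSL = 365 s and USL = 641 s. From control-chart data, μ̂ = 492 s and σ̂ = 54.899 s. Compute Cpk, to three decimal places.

0.771

Cpu = (USL − μ̂) / (3σ̂) = (641 − 492) / (3 × 54.899) = 0.9047; Cpl = (μ̂ − LSL) / (3σ̂) = (492 − 365) / (3 × 54.899) = 0.7711; Cpk = min(Cpu, Cpl) = 0.7711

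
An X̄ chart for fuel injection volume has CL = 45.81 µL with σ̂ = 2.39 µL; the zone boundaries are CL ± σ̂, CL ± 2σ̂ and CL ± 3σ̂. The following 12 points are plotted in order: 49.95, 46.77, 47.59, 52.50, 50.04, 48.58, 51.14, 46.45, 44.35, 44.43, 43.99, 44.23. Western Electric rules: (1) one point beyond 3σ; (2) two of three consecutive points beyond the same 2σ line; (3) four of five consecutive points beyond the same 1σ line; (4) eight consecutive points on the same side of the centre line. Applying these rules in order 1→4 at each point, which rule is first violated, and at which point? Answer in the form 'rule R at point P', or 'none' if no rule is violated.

rule 3 at point 7

Zone of each point (C = within 1σ̂, B = 1σ̂–2σ̂, A = 2σ̂–3σ̂, * = beyond 3σ̂; sign = side of CL): 1:+B, 2:+C, 3:+C, 4:+A, 5:+B, 6:+B, 7:+A, 8:+C, 9:-C, 10:-C, 11:-C, 12:-C
Rule 3 (four of five consecutive points beyond the same 1σ limit) is satisfied at point 7.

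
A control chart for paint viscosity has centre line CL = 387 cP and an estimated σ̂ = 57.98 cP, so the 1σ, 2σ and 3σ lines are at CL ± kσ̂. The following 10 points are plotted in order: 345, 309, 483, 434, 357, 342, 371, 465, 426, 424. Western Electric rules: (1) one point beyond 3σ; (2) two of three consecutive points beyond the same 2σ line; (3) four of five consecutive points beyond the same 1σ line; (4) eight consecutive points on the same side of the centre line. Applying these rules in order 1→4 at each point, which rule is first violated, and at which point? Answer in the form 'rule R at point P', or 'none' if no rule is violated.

Zone of each point (C = within 1σ̂, B = 1σ̂–2σ̂, A = 2σ̂–3σ̂, * = beyond 3σ̂; sign = side of CL): 1:-C, 2:-B, 3:+B, 4:+C, 5:-C, 6:-C, 7:-C, 8:+B, 9:+C, 10:+C
No rule fires across all 10 points.

none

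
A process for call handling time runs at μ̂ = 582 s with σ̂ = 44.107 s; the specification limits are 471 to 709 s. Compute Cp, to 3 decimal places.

Cp = (USL − LSL) / (6σ̂) = (709 − 471) / (6 × 44.107) = 238.0000 / 264.6420 = 0.8993

0.899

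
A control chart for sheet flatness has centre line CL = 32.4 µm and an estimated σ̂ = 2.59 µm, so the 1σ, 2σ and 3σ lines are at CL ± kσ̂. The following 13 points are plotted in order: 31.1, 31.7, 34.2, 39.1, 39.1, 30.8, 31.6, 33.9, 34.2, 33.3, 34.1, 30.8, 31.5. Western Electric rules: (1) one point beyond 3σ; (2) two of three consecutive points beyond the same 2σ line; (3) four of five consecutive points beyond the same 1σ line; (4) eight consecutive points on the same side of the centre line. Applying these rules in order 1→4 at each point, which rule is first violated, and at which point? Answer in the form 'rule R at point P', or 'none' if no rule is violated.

Zone of each point (C = within 1σ̂, B = 1σ̂–2σ̂, A = 2σ̂–3σ̂, * = beyond 3σ̂; sign = side of CL): 1:-C, 2:-C, 3:+C, 4:+A, 5:+A, 6:-C, 7:-C, 8:+C, 9:+C, 10:+C, 11:+C, 12:-C, 13:-C
Rule 2 (two of three consecutive points beyond the same 2σ limit) is satisfied at point 5.

rule 2 at point 5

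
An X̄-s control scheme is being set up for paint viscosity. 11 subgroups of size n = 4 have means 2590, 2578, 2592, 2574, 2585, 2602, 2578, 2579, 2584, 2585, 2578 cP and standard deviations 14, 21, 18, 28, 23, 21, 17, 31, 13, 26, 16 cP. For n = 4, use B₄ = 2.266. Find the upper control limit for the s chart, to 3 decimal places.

46.968

s̄ = (14 + 21 + 18 + 28 + 23 + 21 + 17 + 31 + 13 + 26 + 16) / 11 = 20.7273
UCL_s = B₄·s̄ = 2.266 × 20.7273 = 46.9680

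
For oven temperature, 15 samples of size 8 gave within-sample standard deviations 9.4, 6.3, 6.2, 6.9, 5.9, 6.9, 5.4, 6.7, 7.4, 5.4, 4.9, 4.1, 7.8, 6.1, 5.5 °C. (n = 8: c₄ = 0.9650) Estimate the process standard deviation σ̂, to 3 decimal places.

s̄ = (9.4 + 6.3 + 6.2 + 6.9 + 5.9 + 6.9 + 5.4 + 6.7 + 7.4 + 5.4 + 4.9 + 4.1 + 7.8 + 6.1 + 5.5) / 15 = 6.3267
σ̂ = s̄ / c₄ = 6.3267 / 0.9650 = 6.5561

6.556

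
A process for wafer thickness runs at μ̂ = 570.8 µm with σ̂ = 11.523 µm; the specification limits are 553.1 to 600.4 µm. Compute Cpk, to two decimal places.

Cpu = (USL − μ̂) / (3σ̂) = (600.4 − 570.8) / (3 × 11.523) = 0.8563; Cpl = (μ̂ − LSL) / (3σ̂) = (570.8 − 553.1) / (3 × 11.523) = 0.5120; Cpk = min(Cpu, Cpl) = 0.5120

0.51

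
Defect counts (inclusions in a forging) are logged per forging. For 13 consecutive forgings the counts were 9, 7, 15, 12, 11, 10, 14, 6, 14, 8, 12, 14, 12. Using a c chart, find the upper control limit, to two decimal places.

c̄ = (9 + 7 + 15 + 12 + 11 + 10 + 14 + 6 + 14 + 8 + 12 + 14 + 12) / 13 = 144 / 13 = 11.0769
UCL = c̄ + 3√c̄ = 11.0769 + 3 × √11.0769 = 11.0769 + 3 × 3.3282 = 21.0615

21.06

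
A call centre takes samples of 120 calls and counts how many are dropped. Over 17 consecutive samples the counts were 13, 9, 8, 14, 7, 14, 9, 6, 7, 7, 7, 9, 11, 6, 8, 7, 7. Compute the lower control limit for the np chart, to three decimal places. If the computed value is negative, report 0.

0.214

p̄ = Σdᵢ / (k·n) = 149 / (17 × 120) = 0.07304
LCL = np̄ − 3·√(np̄(1−p̄)) = 8.7647 − 3 × 2.8504 = 0.2136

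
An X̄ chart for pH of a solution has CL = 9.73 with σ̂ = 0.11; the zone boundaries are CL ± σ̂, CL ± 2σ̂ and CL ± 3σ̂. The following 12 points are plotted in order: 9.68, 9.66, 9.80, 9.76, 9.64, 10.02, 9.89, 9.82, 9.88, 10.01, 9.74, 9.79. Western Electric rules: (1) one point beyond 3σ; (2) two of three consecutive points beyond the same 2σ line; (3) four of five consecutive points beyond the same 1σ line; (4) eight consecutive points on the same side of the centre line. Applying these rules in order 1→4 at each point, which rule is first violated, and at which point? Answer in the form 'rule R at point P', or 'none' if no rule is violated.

rule 3 at point 10

Zone of each point (C = within 1σ̂, B = 1σ̂–2σ̂, A = 2σ̂–3σ̂, * = beyond 3σ̂; sign = side of CL): 1:-C, 2:-C, 3:+C, 4:+C, 5:-C, 6:+A, 7:+B, 8:+C, 9:+B, 10:+A, 11:+C, 12:+C
Rule 3 (four of five consecutive points beyond the same 1σ limit) is satisfied at point 10.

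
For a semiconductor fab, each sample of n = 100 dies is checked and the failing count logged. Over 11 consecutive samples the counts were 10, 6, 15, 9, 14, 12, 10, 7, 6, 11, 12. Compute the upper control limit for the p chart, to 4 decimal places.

0.1925

p̄ = Σdᵢ / (k·n) = 112 / (11 × 100) = 0.10182
UCL = p̄ + 3·√(p̄(1−p̄)/n) = 0.10182 + 3 × √(0.10182×0.89818/100) = 0.10182 + 3 × 0.03024 = 0.19254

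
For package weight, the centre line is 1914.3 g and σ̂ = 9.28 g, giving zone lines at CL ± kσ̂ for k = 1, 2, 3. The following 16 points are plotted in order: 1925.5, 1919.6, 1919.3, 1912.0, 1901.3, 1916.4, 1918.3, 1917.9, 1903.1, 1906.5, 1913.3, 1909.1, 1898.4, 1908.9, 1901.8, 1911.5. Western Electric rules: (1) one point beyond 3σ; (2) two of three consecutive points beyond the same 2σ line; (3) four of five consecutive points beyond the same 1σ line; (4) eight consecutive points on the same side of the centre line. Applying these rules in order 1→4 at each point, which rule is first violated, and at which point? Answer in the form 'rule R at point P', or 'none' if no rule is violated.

Zone of each point (C = within 1σ̂, B = 1σ̂–2σ̂, A = 2σ̂–3σ̂, * = beyond 3σ̂; sign = side of CL): 1:+B, 2:+C, 3:+C, 4:-C, 5:-B, 6:+C, 7:+C, 8:+C, 9:-B, 10:-C, 11:-C, 12:-C, 13:-B, 14:-C, 15:-B, 16:-C
Rule 4 (eight consecutive points on the same side of the centre line) is satisfied at point 16.

rule 4 at point 16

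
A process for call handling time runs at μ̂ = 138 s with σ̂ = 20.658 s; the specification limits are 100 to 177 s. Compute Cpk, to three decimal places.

Cpu = (USL − μ̂) / (3σ̂) = (177 − 138) / (3 × 20.658) = 0.6293; Cpl = (μ̂ − LSL) / (3σ̂) = (138 − 100) / (3 × 20.658) = 0.6132; Cpk = min(Cpu, Cpl) = 0.6132

0.613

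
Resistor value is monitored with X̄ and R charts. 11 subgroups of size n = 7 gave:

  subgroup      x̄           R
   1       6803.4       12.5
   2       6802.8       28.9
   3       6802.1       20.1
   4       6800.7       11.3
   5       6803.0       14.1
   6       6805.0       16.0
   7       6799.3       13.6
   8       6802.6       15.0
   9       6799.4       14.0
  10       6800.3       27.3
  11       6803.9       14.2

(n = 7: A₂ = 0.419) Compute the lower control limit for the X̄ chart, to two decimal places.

6794.92

X̄̄ = (6803.4 + 6802.8 + 6802.1 + 6800.7 + 6803.0 + 6805.0 + 6799.3 + 6802.6 + 6799.4 + 6800.3 + 6803.9) / 11 = 74822.5000 / 11 = 6802.0455
R̄ = (12.5 + 28.9 + 20.1 + 11.3 + 14.1 + 16.0 + 13.6 + 15.0 + 14.0 + 27.3 + 14.2) / 11 = 187.0000 / 11 = 17.0000
LCL = X̄̄ − A₂·R̄ = 6802.0455 − 0.419 × 17.0000 = 6794.9225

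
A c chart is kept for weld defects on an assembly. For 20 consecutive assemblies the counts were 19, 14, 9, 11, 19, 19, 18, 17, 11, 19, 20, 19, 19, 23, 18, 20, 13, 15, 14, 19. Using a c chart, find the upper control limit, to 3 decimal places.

c̄ = (19 + 14 + 9 + 11 + 19 + 19 + 18 + 17 + 11 + 19 + 20 + 19 + 19 + 23 + 18 + 20 + 13 + 15 + 14 + 19) / 20 = 336 / 20 = 16.8000
UCL = c̄ + 3√c̄ = 16.8000 + 3 × √16.8000 = 16.8000 + 3 × 4.0988 = 29.0963

29.096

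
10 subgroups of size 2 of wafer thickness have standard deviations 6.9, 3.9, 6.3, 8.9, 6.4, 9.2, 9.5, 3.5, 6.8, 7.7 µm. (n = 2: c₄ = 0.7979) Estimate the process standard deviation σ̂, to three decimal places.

8.660

s̄ = (6.9 + 3.9 + 6.3 + 8.9 + 6.4 + 9.2 + 9.5 + 3.5 + 6.8 + 7.7) / 10 = 6.9100
σ̂ = s̄ / c₄ = 6.9100 / 0.7979 = 8.6602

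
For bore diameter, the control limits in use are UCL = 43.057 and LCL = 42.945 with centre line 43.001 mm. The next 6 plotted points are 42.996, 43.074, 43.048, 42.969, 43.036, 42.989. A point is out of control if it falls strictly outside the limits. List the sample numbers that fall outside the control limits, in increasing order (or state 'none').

2

Compare each point to [42.945, 43.057]: sample 2 = 43.074 > UCL.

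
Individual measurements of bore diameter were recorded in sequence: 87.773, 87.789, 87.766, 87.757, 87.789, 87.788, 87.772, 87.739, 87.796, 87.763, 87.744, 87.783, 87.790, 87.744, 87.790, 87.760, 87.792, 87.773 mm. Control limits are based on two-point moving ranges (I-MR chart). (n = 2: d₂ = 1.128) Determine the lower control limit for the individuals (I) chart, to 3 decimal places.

87.701

X̄ = (87.773 + 87.789 + 87.766 + 87.757 + 87.789 + 87.788 + 87.772 + 87.739 + 87.796 + 87.763 + 87.744 + 87.783 + 87.790 + 87.744 + 87.790 + 87.760 + 87.792 + 87.773) / 18 = 87.7727
Moving ranges: 0.016, 0.023, 0.009, 0.032, 0.001, 0.016, 0.033, 0.057, 0.033, 0.019, 0.039, 0.007, 0.046, 0.046, 0.030, 0.032, 0.019; M̄R̄ = 0.4580 / 17 = 0.0269
LCL = X̄ − 3·M̄R̄/d₂ = 87.7727 − 3 × 0.0269 / 1.128 = 87.7010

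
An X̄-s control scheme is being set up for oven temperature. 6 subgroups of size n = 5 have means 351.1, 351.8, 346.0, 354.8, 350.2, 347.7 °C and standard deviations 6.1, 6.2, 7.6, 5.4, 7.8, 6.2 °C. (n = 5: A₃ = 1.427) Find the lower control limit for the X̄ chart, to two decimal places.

X̄̄ = (351.1 + 351.8 + 346.0 + 354.8 + 350.2 + 347.7) / 6 = 350.2667
s̄ = (6.1 + 6.2 + 7.6 + 5.4 + 7.8 + 6.2) / 6 = 6.5500
LCL = X̄̄ − A₃·s̄ = 350.2667 − 1.427 × 6.5500 = 340.9198

340.92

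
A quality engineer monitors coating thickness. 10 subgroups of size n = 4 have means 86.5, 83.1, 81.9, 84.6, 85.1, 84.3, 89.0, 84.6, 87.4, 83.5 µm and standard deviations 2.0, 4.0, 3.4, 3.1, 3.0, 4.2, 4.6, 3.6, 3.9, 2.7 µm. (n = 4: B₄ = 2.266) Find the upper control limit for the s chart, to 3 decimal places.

7.818

s̄ = (2.0 + 4.0 + 3.4 + 3.1 + 3.0 + 4.2 + 4.6 + 3.6 + 3.9 + 2.7) / 10 = 3.4500
UCL_s = B₄·s̄ = 2.266 × 3.4500 = 7.8177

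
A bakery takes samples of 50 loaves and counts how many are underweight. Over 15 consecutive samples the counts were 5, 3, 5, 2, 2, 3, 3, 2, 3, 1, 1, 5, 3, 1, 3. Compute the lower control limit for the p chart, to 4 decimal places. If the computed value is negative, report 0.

p̄ = Σdᵢ / (k·n) = 42 / (15 × 50) = 0.05600
LCL = p̄ − 3·√(p̄(1−p̄)/n) = 0.05600 − 3 × 0.03252 = -0.04155 → 0 (negative, so LCL = 0)

0.0000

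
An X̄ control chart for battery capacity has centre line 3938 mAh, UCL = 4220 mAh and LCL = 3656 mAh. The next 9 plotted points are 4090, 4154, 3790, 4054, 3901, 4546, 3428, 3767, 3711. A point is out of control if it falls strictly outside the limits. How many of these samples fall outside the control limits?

Compare each point to [3656, 4220]: sample 6 = 4546 > UCL; sample 7 = 3428 < LCL.

2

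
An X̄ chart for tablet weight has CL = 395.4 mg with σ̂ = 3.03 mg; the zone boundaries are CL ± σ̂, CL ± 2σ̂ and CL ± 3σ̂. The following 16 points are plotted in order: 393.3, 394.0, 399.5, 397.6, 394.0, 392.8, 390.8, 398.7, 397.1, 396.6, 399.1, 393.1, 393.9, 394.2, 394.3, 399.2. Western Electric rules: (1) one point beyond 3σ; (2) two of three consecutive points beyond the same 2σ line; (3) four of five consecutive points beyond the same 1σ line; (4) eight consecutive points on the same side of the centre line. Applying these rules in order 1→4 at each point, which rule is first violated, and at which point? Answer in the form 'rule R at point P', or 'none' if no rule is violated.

none

Zone of each point (C = within 1σ̂, B = 1σ̂–2σ̂, A = 2σ̂–3σ̂, * = beyond 3σ̂; sign = side of CL): 1:-C, 2:-C, 3:+B, 4:+C, 5:-C, 6:-C, 7:-B, 8:+B, 9:+C, 10:+C, 11:+B, 12:-C, 13:-C, 14:-C, 15:-C, 16:+B
No rule fires across all 16 points.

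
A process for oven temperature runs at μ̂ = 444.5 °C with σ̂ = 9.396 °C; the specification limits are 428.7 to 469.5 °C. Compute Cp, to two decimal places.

Cp = (USL − LSL) / (6σ̂) = (469.5 − 428.7) / (6 × 9.396) = 40.8000 / 56.3760 = 0.7237

0.72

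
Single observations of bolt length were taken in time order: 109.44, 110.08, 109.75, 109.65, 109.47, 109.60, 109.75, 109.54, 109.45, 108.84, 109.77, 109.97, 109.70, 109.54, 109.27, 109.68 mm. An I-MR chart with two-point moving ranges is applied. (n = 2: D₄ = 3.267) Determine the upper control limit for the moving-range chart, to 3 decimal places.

Moving ranges: 0.64, 0.33, 0.10, 0.18, 0.13, 0.15, 0.21, 0.09, 0.61, 0.93, 0.20, 0.27, 0.16, 0.27, 0.41; M̄R̄ = 4.6800 / 15 = 0.3120
UCL_MR = D₄·M̄R̄ = 3.267 × 0.3120 = 1.0193

1.019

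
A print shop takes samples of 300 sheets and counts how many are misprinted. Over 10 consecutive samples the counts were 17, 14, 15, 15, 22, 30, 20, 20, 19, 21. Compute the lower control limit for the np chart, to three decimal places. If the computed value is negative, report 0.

p̄ = Σdᵢ / (k·n) = 193 / (10 × 300) = 0.06433
LCL = np̄ − 3·√(np̄(1−p̄)) = 19.3000 − 3 × 4.2495 = 6.5515

6.551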